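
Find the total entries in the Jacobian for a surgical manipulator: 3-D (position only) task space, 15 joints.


Given: task space dimension = 3, joints = 15
Jacobian is a 3 x 15 matrix
Total entries = rows * columns
Total = 3 * 15
Total = 45

45


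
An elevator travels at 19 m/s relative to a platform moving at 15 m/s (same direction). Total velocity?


Given: object velocity = 19 m/s, platform velocity = 15 m/s (same direction)
Using classical velocity addition: v_total = v_object + v_platform
v_total = 19 + 15
v_total = 34 m/s

34 m/s


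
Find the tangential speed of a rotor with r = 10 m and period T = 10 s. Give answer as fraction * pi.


Given: radius r = 10 m, period T = 10 s
Using v = 2*pi*r / T
v = 2*pi*10 / 10
v = 20*pi / 10
v = 2*pi m/s

2*pi m/s


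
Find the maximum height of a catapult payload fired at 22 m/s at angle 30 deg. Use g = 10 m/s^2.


Given: v0 = 22 m/s, theta = 30 deg, g = 10 m/s^2
sin^2(30) = 1/4
Using H = v0^2 * sin^2(theta) / (2*g)
H = 22^2 * 1/4 / (2*10)
H = 484 * 1/4 / 20
H = 121 / 20
H = 121/20 m

121/20 m


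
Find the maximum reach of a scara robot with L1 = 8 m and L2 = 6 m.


Given: L1 = 8 m, L2 = 6 m
For a 2-link planar arm, max reach = L1 + L2 (fully extended)
Max reach = 8 + 6
Max reach = 14 m

14 m


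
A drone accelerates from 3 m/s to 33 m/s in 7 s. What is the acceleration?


Given: initial velocity v0 = 3 m/s, final velocity v = 33 m/s, time t = 7 s
Using a = (v - v0) / t
a = (33 - 3) / 7
a = 30 / 7
a = 30/7 m/s^2

30/7 m/s^2


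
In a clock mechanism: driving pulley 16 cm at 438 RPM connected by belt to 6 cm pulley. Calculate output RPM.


Given: D1 = 16 cm, w1 = 438 RPM, D2 = 6 cm
Using D1*w1 = D2*w2
w2 = D1*w1 / D2
w2 = 16*438 / 6
w2 = 7008 / 6
w2 = 1168 RPM

1168 RPM


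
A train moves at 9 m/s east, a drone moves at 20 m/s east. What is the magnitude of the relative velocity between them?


Given: v_A = 9 m/s east, v_B = 20 m/s east
Both move in the same direction; relative speed = |v_A - v_B|
|9 - 20| = |-11|
= 11 m/s

11 m/s


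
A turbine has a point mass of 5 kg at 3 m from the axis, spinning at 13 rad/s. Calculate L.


Given: m = 5 kg, r = 3 m, omega = 13 rad/s
For a point mass: I = m*r^2
I = 5*3^2 = 5*9 = 45
L = I*omega = 45*13
L = 585 kg*m^2/s

585 kg*m^2/s


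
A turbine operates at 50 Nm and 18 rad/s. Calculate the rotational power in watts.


Given: tau = 50 Nm, omega = 18 rad/s
Using P = tau * omega
P = 50 * 18
P = 900 W

900 W


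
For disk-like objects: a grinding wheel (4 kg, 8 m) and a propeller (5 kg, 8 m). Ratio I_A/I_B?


Given: M1=4 kg, R1=8 m, M2=5 kg, R2=8 m
For a disk: I = (1/2)*M*R^2, so I_A/I_B = (M1*R1^2)/(M2*R2^2)
M1*R1^2 = 4*64 = 256
M2*R2^2 = 5*64 = 320
I_A/I_B = 256/320 = 4/5

4/5


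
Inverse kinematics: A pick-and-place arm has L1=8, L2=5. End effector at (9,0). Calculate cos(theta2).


Given: L1 = 8, L2 = 5, target (x, y) = (9, 0)
Using cos(theta2) = (x^2 + y^2 - L1^2 - L2^2) / (2*L1*L2)
x^2 + y^2 = 9^2 + 0 = 81
L1^2 + L2^2 = 64 + 25 = 89
Numerator = 81 - 89 = -8
Denominator = 2*8*5 = 80
cos(theta2) = -8/80 = -1/10

-1/10


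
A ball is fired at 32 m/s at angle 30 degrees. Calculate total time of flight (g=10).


Given: v0 = 32 m/s, theta = 30 deg, g = 10 m/s^2
sin(30) = 1/2
Using T = 2*v0*sin(theta) / g
T = 2*32*1/2 / 10
T = 32 / 10
T = 16/5 s

16/5 s


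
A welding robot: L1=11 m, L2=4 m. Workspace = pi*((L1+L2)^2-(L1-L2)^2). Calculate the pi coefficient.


Given: L1 = 11, L2 = 4
(L1+L2)^2 = (15)^2 = 225
(L1-L2)^2 = (7)^2 = 49
Difference = 225 - 49 = 176
This equals 4*L1*L2 = 4*11*4 = 176
Workspace area = 176*pi

176


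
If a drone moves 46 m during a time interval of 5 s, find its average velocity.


Given: distance d = 46 m, time t = 5 s
Using v = d / t
v = 46 / 5
v = 46/5 m/s

46/5 m/s


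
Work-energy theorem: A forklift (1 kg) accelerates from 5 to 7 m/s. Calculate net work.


Given: m = 1 kg, v0 = 5 m/s, v = 7 m/s
Using W = (1/2)*m*(v^2 - v0^2)
v^2 = 7^2 = 49
v0^2 = 5^2 = 25
v^2 - v0^2 = 49 - 25 = 24
W = (1/2)*1*24 = 12 J

12 J


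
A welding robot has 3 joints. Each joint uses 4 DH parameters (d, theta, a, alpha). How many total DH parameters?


Given: 3 joints, 4 DH parameters per joint (d, theta, a, alpha)
Total DH parameters = number_of_joints * 4
Total = 3 * 4
Total = 12

12


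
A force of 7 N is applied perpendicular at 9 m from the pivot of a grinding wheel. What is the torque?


Given: F = 7 N, r = 9 m, angle = 90 deg (perpendicular)
Using tau = F * r * sin(90)
sin(90) = 1
tau = 7 * 9 * 1
tau = 63 Nm

63 Nm


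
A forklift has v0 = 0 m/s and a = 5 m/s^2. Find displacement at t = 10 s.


Given: v0 = 0 m/s, a = 5 m/s^2, t = 10 s
Using s = v0*t + (1/2)*a*t^2
s = 0*10 + (1/2)*5*10^2
s = 0 + (1/2)*500
s = 0 + 250
s = 250

250 m


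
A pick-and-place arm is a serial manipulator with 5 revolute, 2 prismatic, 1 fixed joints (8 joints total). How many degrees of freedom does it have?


Given: serial robot with 5 revolute, 2 prismatic, 1 fixed joints
DOF contribution per joint type: revolute=1, prismatic=1, spherical=3, fixed=0
DOF = 5*1 + 2*1 + 1*0
DOF = 7

7


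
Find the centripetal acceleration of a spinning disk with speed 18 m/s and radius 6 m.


Given: v = 18 m/s, r = 6 m
Using a_c = v^2 / r
a_c = 18^2 / 6
a_c = 324 / 6
a_c = 54 m/s^2

54 m/s^2


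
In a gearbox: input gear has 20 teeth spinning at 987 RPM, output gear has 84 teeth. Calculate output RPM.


Given: N1 = 20 teeth, w1 = 987 RPM, N2 = 84 teeth
Using N1*w1 = N2*w2
w2 = N1*w1 / N2
w2 = 20*987 / 84
w2 = 19740 / 84
w2 = 235 RPM

235 RPM


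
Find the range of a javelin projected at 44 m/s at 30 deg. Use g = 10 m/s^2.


Given: v0 = 44 m/s, theta = 30 deg, g = 10 m/s^2
sin(2*30) = sin(60) = sqrt(3)/2
Using R = v0^2 * sin(2*theta) / g
R = 44^2 * (sqrt(3)/2) / 10
R = 1936 * sqrt(3) / 20
R = 484/5*sqrt(3) m

484/5*sqrt(3) m


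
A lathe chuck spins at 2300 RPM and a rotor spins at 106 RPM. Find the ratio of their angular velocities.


Given: RPM_A = 2300, RPM_B = 106
omega = 2*pi*RPM/60, so omega_A/omega_B = RPM_A / RPM_B
omega_A/omega_B = 2300 / 106
omega_A/omega_B = 1150/53

1150/53


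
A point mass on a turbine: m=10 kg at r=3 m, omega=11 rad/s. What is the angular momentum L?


Given: m = 10 kg, r = 3 m, omega = 11 rad/s
For a point mass: I = m*r^2
I = 10*3^2 = 10*9 = 90
L = I*omega = 90*11
L = 990 kg*m^2/s

990 kg*m^2/s


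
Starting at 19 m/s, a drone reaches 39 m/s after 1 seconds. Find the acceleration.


Given: initial velocity v0 = 19 m/s, final velocity v = 39 m/s, time t = 1 s
Using a = (v - v0) / t
a = (39 - 19) / 1
a = 20 / 1
a = 20 m/s^2

20 m/s^2


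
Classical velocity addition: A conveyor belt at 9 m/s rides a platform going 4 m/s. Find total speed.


Given: object velocity = 9 m/s, platform velocity = 4 m/s (same direction)
Using classical velocity addition: v_total = v_object + v_platform
v_total = 9 + 4
v_total = 13 m/s

13 m/s


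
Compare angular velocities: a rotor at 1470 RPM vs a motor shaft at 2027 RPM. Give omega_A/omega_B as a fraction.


Given: RPM_A = 1470, RPM_B = 2027
omega = 2*pi*RPM/60, so omega_A/omega_B = RPM_A / RPM_B
omega_A/omega_B = 1470 / 2027
omega_A/omega_B = 1470/2027

1470/2027


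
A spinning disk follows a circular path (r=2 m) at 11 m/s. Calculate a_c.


Given: v = 11 m/s, r = 2 m
Using a_c = v^2 / r
a_c = 11^2 / 2
a_c = 121 / 2
a_c = 121/2 m/s^2

121/2 m/s^2


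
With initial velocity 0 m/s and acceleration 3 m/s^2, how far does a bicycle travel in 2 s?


Given: v0 = 0 m/s, a = 3 m/s^2, t = 2 s
Using s = v0*t + (1/2)*a*t^2
s = 0*2 + (1/2)*3*2^2
s = 0 + (1/2)*12
s = 0 + 6
s = 6

6 m


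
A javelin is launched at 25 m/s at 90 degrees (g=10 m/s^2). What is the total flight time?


Given: v0 = 25 m/s, theta = 90 deg, g = 10 m/s^2
sin(90) = 1
Using T = 2*v0*sin(theta) / g
T = 2*25*1 / 10
T = 50 / 10
T = 5 s

5 s


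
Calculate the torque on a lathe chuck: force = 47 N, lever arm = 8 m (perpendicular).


Given: F = 47 N, r = 8 m, angle = 90 deg (perpendicular)
Using tau = F * r * sin(90)
sin(90) = 1
tau = 47 * 8 * 1
tau = 376 Nm

376 Nm


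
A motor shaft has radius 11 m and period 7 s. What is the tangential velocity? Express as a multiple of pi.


Given: radius r = 11 m, period T = 7 s
Using v = 2*pi*r / T
v = 2*pi*11 / 7
v = 22*pi / 7
v = 22/7*pi m/s

22/7*pi m/s


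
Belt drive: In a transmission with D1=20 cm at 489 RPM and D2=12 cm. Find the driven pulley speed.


Given: D1 = 20 cm, w1 = 489 RPM, D2 = 12 cm
Using D1*w1 = D2*w2
w2 = D1*w1 / D2
w2 = 20*489 / 12
w2 = 9780 / 12
w2 = 815 RPM

815 RPM


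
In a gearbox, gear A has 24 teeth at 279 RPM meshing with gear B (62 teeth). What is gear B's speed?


Given: N1 = 24 teeth, w1 = 279 RPM, N2 = 62 teeth
Using N1*w1 = N2*w2
w2 = N1*w1 / N2
w2 = 24*279 / 62
w2 = 6696 / 62
w2 = 108 RPM

108 RPM


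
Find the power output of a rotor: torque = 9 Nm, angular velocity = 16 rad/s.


Given: tau = 9 Nm, omega = 16 rad/s
Using P = tau * omega
P = 9 * 16
P = 144 W

144 W


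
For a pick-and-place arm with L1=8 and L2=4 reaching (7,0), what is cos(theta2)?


Given: L1 = 8, L2 = 4, target (x, y) = (7, 0)
Using cos(theta2) = (x^2 + y^2 - L1^2 - L2^2) / (2*L1*L2)
x^2 + y^2 = 7^2 + 0 = 49
L1^2 + L2^2 = 64 + 16 = 80
Numerator = 49 - 80 = -31
Denominator = 2*8*4 = 64
cos(theta2) = -31/64 = -31/64

-31/64


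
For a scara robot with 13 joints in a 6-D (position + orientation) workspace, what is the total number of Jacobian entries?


Given: task space dimension = 6, joints = 13
Jacobian is a 6 x 13 matrix
Total entries = rows * columns
Total = 6 * 13
Total = 78

78


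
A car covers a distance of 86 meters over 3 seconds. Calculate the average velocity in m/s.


Given: distance d = 86 m, time t = 3 s
Using v = d / t
v = 86 / 3
v = 86/3 m/s

86/3 m/s


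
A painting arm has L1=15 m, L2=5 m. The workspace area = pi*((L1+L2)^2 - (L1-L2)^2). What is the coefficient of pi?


Given: L1 = 15, L2 = 5
(L1+L2)^2 = (20)^2 = 400
(L1-L2)^2 = (10)^2 = 100
Difference = 400 - 100 = 300
This equals 4*L1*L2 = 4*15*5 = 300
Workspace area = 300*pi

300


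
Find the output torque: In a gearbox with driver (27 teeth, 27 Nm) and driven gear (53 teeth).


Given: N1 = 27, N2 = 53, T1 = 27 Nm
Using T2/T1 = N2/N1
T2 = T1 * N2 / N1
T2 = 27 * 53 / 27
T2 = 1431 / 27
T2 = 53 Nm

53 Nm


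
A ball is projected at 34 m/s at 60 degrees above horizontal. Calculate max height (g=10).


Given: v0 = 34 m/s, theta = 60 deg, g = 10 m/s^2
sin^2(60) = 3/4
Using H = v0^2 * sin^2(theta) / (2*g)
H = 34^2 * 3/4 / (2*10)
H = 1156 * 3/4 / 20
H = 867 / 20
H = 867/20 m

867/20 m


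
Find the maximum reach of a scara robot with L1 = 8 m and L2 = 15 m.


Given: L1 = 8 m, L2 = 15 m
For a 2-link planar arm, max reach = L1 + L2 (fully extended)
Max reach = 8 + 15
Max reach = 23 m

23 m


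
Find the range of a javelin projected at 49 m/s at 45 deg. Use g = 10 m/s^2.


Given: v0 = 49 m/s, theta = 45 deg, g = 10 m/s^2
sin(2*45) = sin(90) = 1
Using R = v0^2 * sin(2*theta) / g
R = 49^2 * 1 / 10
R = 2401 / 10
R = 2401/10 m

2401/10 m


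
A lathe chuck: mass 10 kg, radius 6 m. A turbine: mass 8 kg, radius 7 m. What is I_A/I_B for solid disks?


Given: M1=10 kg, R1=6 m, M2=8 kg, R2=7 m
For a disk: I = (1/2)*M*R^2, so I_A/I_B = (M1*R1^2)/(M2*R2^2)
M1*R1^2 = 10*36 = 360
M2*R2^2 = 8*49 = 392
I_A/I_B = 360/392 = 45/49

45/49


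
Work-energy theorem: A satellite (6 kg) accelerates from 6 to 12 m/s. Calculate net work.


Given: m = 6 kg, v0 = 6 m/s, v = 12 m/s
Using W = (1/2)*m*(v^2 - v0^2)
v^2 = 12^2 = 144
v0^2 = 6^2 = 36
v^2 - v0^2 = 144 - 36 = 108
W = (1/2)*6*108 = 324 J

324 J


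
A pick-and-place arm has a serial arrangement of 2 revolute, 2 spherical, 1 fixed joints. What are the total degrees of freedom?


Given: serial robot with 2 revolute, 2 spherical, 1 fixed joints
DOF contribution per joint type: revolute=1, prismatic=1, spherical=3, fixed=0
DOF = 2*1 + 2*3 + 1*0
DOF = 8

8


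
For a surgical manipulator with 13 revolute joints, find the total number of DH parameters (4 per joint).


Given: 13 joints, 4 DH parameters per joint (d, theta, a, alpha)
Total DH parameters = number_of_joints * 4
Total = 13 * 4
Total = 52

52


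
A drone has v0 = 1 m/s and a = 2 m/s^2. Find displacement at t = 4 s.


Given: v0 = 1 m/s, a = 2 m/s^2, t = 4 s
Using s = v0*t + (1/2)*a*t^2
s = 1*4 + (1/2)*2*4^2
s = 4 + (1/2)*32
s = 4 + 16
s = 20

20 m


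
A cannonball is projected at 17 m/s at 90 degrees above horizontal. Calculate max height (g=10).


Given: v0 = 17 m/s, theta = 90 deg, g = 10 m/s^2
sin^2(90) = 1
Using H = v0^2 * sin^2(theta) / (2*g)
H = 17^2 * 1 / (2*10)
H = 289 * 1 / 20
H = 289 / 20
H = 289/20 m

289/20 m


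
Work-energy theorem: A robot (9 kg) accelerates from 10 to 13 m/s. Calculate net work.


Given: m = 9 kg, v0 = 10 m/s, v = 13 m/s
Using W = (1/2)*m*(v^2 - v0^2)
v^2 = 13^2 = 169
v0^2 = 10^2 = 100
v^2 - v0^2 = 169 - 100 = 69
W = (1/2)*9*69 = 621/2 J

621/2 J


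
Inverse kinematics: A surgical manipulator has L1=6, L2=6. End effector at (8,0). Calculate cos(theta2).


Given: L1 = 6, L2 = 6, target (x, y) = (8, 0)
Using cos(theta2) = (x^2 + y^2 - L1^2 - L2^2) / (2*L1*L2)
x^2 + y^2 = 8^2 + 0 = 64
L1^2 + L2^2 = 36 + 36 = 72
Numerator = 64 - 72 = -8
Denominator = 2*6*6 = 72
cos(theta2) = -8/72 = -1/9

-1/9


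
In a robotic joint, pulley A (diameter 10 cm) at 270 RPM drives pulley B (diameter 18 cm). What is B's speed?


Given: D1 = 10 cm, w1 = 270 RPM, D2 = 18 cm
Using D1*w1 = D2*w2
w2 = D1*w1 / D2
w2 = 10*270 / 18
w2 = 2700 / 18
w2 = 150 RPM

150 RPM


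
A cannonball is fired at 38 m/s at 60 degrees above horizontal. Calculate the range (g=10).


Given: v0 = 38 m/s, theta = 60 deg, g = 10 m/s^2
sin(2*60) = sin(120) = sqrt(3)/2
Using R = v0^2 * sin(2*theta) / g
R = 38^2 * (sqrt(3)/2) / 10
R = 1444 * sqrt(3) / 20
R = 361/5*sqrt(3) m

361/5*sqrt(3) m


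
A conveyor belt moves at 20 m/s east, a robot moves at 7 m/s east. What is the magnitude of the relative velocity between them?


Given: v_A = 20 m/s east, v_B = 7 m/s east
Both move in the same direction; relative speed = |v_A - v_B|
|20 - 7| = |13|
= 13 m/s

13 m/s


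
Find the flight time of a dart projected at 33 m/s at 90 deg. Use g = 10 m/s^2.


Given: v0 = 33 m/s, theta = 90 deg, g = 10 m/s^2
sin(90) = 1
Using T = 2*v0*sin(theta) / g
T = 2*33*1 / 10
T = 66 / 10
T = 33/5 s

33/5 s


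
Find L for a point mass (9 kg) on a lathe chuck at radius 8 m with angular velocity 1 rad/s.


Given: m = 9 kg, r = 8 m, omega = 1 rad/s
For a point mass: I = m*r^2
I = 9*8^2 = 9*64 = 576
L = I*omega = 576*1
L = 576 kg*m^2/s

576 kg*m^2/s


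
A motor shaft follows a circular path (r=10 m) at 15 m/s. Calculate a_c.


Given: v = 15 m/s, r = 10 m
Using a_c = v^2 / r
a_c = 15^2 / 10
a_c = 225 / 10
a_c = 45/2 m/s^2

45/2 m/s^2


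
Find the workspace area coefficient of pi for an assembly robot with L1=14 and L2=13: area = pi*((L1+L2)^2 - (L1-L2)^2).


Given: L1 = 14, L2 = 13
(L1+L2)^2 = (27)^2 = 729
(L1-L2)^2 = (1)^2 = 1
Difference = 729 - 1 = 728
This equals 4*L1*L2 = 4*14*13 = 728
Workspace area = 728*pi

728


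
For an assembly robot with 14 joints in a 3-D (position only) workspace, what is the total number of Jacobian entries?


Given: task space dimension = 3, joints = 14
Jacobian is a 3 x 14 matrix
Total entries = rows * columns
Total = 3 * 14
Total = 42

42


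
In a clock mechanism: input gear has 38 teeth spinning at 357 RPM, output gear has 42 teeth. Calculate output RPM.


Given: N1 = 38 teeth, w1 = 357 RPM, N2 = 42 teeth
Using N1*w1 = N2*w2
w2 = N1*w1 / N2
w2 = 38*357 / 42
w2 = 13566 / 42
w2 = 323 RPM

323 RPM


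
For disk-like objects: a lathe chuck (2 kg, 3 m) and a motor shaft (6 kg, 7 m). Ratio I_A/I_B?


Given: M1=2 kg, R1=3 m, M2=6 kg, R2=7 m
For a disk: I = (1/2)*M*R^2, so I_A/I_B = (M1*R1^2)/(M2*R2^2)
M1*R1^2 = 2*9 = 18
M2*R2^2 = 6*49 = 294
I_A/I_B = 18/294 = 3/49

3/49


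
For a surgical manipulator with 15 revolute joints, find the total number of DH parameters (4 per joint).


Given: 15 joints, 4 DH parameters per joint (d, theta, a, alpha)
Total DH parameters = number_of_joints * 4
Total = 15 * 4
Total = 60

60


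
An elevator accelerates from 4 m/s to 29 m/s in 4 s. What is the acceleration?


Given: initial velocity v0 = 4 m/s, final velocity v = 29 m/s, time t = 4 s
Using a = (v - v0) / t
a = (29 - 4) / 4
a = 25 / 4
a = 25/4 m/s^2

25/4 m/s^2


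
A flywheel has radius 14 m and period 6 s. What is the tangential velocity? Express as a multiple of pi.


Given: radius r = 14 m, period T = 6 s
Using v = 2*pi*r / T
v = 2*pi*14 / 6
v = 28*pi / 6
v = 14/3*pi m/s

14/3*pi m/s


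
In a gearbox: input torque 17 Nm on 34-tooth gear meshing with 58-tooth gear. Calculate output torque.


Given: N1 = 34, N2 = 58, T1 = 17 Nm
Using T2/T1 = N2/N1
T2 = T1 * N2 / N1
T2 = 17 * 58 / 34
T2 = 986 / 34
T2 = 29 Nm

29 Nm


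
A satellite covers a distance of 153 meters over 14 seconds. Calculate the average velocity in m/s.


Given: distance d = 153 m, time t = 14 s
Using v = d / t
v = 153 / 14
v = 153/14 m/s

153/14 m/s


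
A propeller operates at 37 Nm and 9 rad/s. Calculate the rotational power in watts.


Given: tau = 37 Nm, omega = 9 rad/s
Using P = tau * omega
P = 37 * 9
P = 333 W

333 W


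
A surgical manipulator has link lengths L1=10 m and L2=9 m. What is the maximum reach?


Given: L1 = 10 m, L2 = 9 m
For a 2-link planar arm, max reach = L1 + L2 (fully extended)
Max reach = 10 + 9
Max reach = 19 m

19 m


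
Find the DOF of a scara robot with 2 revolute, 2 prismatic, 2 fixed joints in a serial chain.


Given: serial robot with 2 revolute, 2 prismatic, 2 fixed joints
DOF contribution per joint type: revolute=1, prismatic=1, spherical=3, fixed=0
DOF = 2*1 + 2*1 + 2*0
DOF = 4

4


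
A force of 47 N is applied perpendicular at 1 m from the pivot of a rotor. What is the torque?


Given: F = 47 N, r = 1 m, angle = 90 deg (perpendicular)
Using tau = F * r * sin(90)
sin(90) = 1
tau = 47 * 1 * 1
tau = 47 Nm

47 Nm


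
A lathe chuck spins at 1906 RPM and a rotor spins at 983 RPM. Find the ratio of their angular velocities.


Given: RPM_A = 1906, RPM_B = 983
omega = 2*pi*RPM/60, so omega_A/omega_B = RPM_A / RPM_B
omega_A/omega_B = 1906 / 983
omega_A/omega_B = 1906/983

1906/983


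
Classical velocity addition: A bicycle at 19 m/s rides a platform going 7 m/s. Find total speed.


Given: object velocity = 19 m/s, platform velocity = 7 m/s (same direction)
Using classical velocity addition: v_total = v_object + v_platform
v_total = 19 + 7
v_total = 26 m/s

26 m/s


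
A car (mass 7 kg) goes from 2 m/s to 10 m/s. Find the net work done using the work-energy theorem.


Given: m = 7 kg, v0 = 2 m/s, v = 10 m/s
Using W = (1/2)*m*(v^2 - v0^2)
v^2 = 10^2 = 100
v0^2 = 2^2 = 4
v^2 - v0^2 = 100 - 4 = 96
W = (1/2)*7*96 = 336 J

336 J


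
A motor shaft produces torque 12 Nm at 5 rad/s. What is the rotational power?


Given: tau = 12 Nm, omega = 5 rad/s
Using P = tau * omega
P = 12 * 5
P = 60 W

60 W


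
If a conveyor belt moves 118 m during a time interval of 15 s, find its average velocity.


Given: distance d = 118 m, time t = 15 s
Using v = d / t
v = 118 / 15
v = 118/15 m/s

118/15 m/s


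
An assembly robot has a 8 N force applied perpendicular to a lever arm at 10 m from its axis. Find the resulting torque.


Given: F = 8 N, r = 10 m, angle = 90 deg (perpendicular)
Using tau = F * r * sin(90)
sin(90) = 1
tau = 8 * 10 * 1
tau = 80 Nm

80 Nm


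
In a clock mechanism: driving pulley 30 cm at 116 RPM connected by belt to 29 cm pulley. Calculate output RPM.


Given: D1 = 30 cm, w1 = 116 RPM, D2 = 29 cm
Using D1*w1 = D2*w2
w2 = D1*w1 / D2
w2 = 30*116 / 29
w2 = 3480 / 29
w2 = 120 RPM

120 RPM


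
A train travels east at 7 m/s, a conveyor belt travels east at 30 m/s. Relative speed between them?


Given: v_A = 7 m/s east, v_B = 30 m/s east
Both move in the same direction; relative speed = |v_A - v_B|
|7 - 30| = |-23|
= 23 m/s

23 m/s


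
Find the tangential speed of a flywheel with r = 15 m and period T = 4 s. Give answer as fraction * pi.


Given: radius r = 15 m, period T = 4 s
Using v = 2*pi*r / T
v = 2*pi*15 / 4
v = 30*pi / 4
v = 15/2*pi m/s

15/2*pi m/s


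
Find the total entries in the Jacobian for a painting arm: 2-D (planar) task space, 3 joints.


Given: task space dimension = 2, joints = 3
Jacobian is a 2 x 3 matrix
Total entries = rows * columns
Total = 2 * 3
Total = 6

6


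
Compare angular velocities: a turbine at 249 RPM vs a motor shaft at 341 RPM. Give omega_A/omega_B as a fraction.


Given: RPM_A = 249, RPM_B = 341
omega = 2*pi*RPM/60, so omega_A/omega_B = RPM_A / RPM_B
omega_A/omega_B = 249 / 341
omega_A/omega_B = 249/341

249/341


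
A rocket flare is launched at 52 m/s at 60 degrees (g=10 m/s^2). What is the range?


Given: v0 = 52 m/s, theta = 60 deg, g = 10 m/s^2
sin(2*60) = sin(120) = sqrt(3)/2
Using R = v0^2 * sin(2*theta) / g
R = 52^2 * (sqrt(3)/2) / 10
R = 2704 * sqrt(3) / 20
R = 676/5*sqrt(3) m

676/5*sqrt(3) m


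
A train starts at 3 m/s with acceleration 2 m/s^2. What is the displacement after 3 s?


Given: v0 = 3 m/s, a = 2 m/s^2, t = 3 s
Using s = v0*t + (1/2)*a*t^2
s = 3*3 + (1/2)*2*3^2
s = 9 + (1/2)*18
s = 9 + 9
s = 18

18 m


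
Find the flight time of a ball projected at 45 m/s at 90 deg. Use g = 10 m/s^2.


Given: v0 = 45 m/s, theta = 90 deg, g = 10 m/s^2
sin(90) = 1
Using T = 2*v0*sin(theta) / g
T = 2*45*1 / 10
T = 90 / 10
T = 9 s

9 s


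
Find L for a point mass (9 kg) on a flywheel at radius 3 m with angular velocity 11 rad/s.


Given: m = 9 kg, r = 3 m, omega = 11 rad/s
For a point mass: I = m*r^2
I = 9*3^2 = 9*9 = 81
L = I*omega = 81*11
L = 891 kg*m^2/s

891 kg*m^2/s


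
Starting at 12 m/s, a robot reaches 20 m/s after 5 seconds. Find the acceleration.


Given: initial velocity v0 = 12 m/s, final velocity v = 20 m/s, time t = 5 s
Using a = (v - v0) / t
a = (20 - 12) / 5
a = 8 / 5
a = 8/5 m/s^2

8/5 m/s^2


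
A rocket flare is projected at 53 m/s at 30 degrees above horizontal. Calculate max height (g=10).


Given: v0 = 53 m/s, theta = 30 deg, g = 10 m/s^2
sin^2(30) = 1/4
Using H = v0^2 * sin^2(theta) / (2*g)
H = 53^2 * 1/4 / (2*10)
H = 2809 * 1/4 / 20
H = 2809/4 / 20
H = 2809/80 m

2809/80 m


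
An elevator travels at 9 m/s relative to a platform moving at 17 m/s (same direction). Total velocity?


Given: object velocity = 9 m/s, platform velocity = 17 m/s (same direction)
Using classical velocity addition: v_total = v_object + v_platform
v_total = 9 + 17
v_total = 26 m/s

26 m/s


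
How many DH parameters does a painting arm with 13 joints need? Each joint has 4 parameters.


Given: 13 joints, 4 DH parameters per joint (d, theta, a, alpha)
Total DH parameters = number_of_joints * 4
Total = 13 * 4
Total = 52

52


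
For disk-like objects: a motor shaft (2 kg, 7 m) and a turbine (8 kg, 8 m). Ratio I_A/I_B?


Given: M1=2 kg, R1=7 m, M2=8 kg, R2=8 m
For a disk: I = (1/2)*M*R^2, so I_A/I_B = (M1*R1^2)/(M2*R2^2)
M1*R1^2 = 2*49 = 98
M2*R2^2 = 8*64 = 512
I_A/I_B = 98/512 = 49/256

49/256


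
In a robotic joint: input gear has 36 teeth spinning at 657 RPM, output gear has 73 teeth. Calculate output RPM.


Given: N1 = 36 teeth, w1 = 657 RPM, N2 = 73 teeth
Using N1*w1 = N2*w2
w2 = N1*w1 / N2
w2 = 36*657 / 73
w2 = 23652 / 73
w2 = 324 RPM

324 RPM


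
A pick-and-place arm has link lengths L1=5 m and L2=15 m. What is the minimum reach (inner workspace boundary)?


Given: L1 = 5 m, L2 = 15 m
For a 2-link planar arm, min reach = |L1 - L2| (second link folded back)
Min reach = |5 - 15|
Min reach = 10 m

10 m


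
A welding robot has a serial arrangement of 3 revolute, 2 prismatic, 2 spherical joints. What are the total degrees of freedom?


Given: serial robot with 3 revolute, 2 prismatic, 2 spherical joints
DOF contribution per joint type: revolute=1, prismatic=1, spherical=3, fixed=0
DOF = 3*1 + 2*1 + 2*3
DOF = 11

11


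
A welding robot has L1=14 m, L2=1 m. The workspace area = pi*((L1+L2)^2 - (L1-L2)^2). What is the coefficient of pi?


Given: L1 = 14, L2 = 1
(L1+L2)^2 = (15)^2 = 225
(L1-L2)^2 = (13)^2 = 169
Difference = 225 - 169 = 56
This equals 4*L1*L2 = 4*14*1 = 56
Workspace area = 56*pi

56


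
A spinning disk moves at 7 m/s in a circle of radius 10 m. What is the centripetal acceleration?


Given: v = 7 m/s, r = 10 m
Using a_c = v^2 / r
a_c = 7^2 / 10
a_c = 49 / 10
a_c = 49/10 m/s^2

49/10 m/s^2


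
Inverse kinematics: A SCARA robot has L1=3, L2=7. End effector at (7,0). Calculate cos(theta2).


Given: L1 = 3, L2 = 7, target (x, y) = (7, 0)
Using cos(theta2) = (x^2 + y^2 - L1^2 - L2^2) / (2*L1*L2)
x^2 + y^2 = 7^2 + 0 = 49
L1^2 + L2^2 = 9 + 49 = 58
Numerator = 49 - 58 = -9
Denominator = 2*3*7 = 42
cos(theta2) = -9/42 = -3/14

-3/14


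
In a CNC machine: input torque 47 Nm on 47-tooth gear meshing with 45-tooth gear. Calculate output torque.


Given: N1 = 47, N2 = 45, T1 = 47 Nm
Using T2/T1 = N2/N1
T2 = T1 * N2 / N1
T2 = 47 * 45 / 47
T2 = 2115 / 47
T2 = 45 Nm

45 Nm


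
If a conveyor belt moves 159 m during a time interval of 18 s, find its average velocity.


Given: distance d = 159 m, time t = 18 s
Using v = d / t
v = 159 / 18
v = 53/6 m/s

53/6 m/s


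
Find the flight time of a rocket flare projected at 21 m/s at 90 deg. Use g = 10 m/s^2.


Given: v0 = 21 m/s, theta = 90 deg, g = 10 m/s^2
sin(90) = 1
Using T = 2*v0*sin(theta) / g
T = 2*21*1 / 10
T = 42 / 10
T = 21/5 s

21/5 s


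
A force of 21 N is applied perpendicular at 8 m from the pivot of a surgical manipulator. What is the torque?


Given: F = 21 N, r = 8 m, angle = 90 deg (perpendicular)
Using tau = F * r * sin(90)
sin(90) = 1
tau = 21 * 8 * 1
tau = 168 Nm

168 Nm


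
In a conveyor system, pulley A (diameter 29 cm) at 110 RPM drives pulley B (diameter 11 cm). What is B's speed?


Given: D1 = 29 cm, w1 = 110 RPM, D2 = 11 cm
Using D1*w1 = D2*w2
w2 = D1*w1 / D2
w2 = 29*110 / 11
w2 = 3190 / 11
w2 = 290 RPM

290 RPM


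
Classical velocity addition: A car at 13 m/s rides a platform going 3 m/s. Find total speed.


Given: object velocity = 13 m/s, platform velocity = 3 m/s (same direction)
Using classical velocity addition: v_total = v_object + v_platform
v_total = 13 + 3
v_total = 16 m/s

16 m/s


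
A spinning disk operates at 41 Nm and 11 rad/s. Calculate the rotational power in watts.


Given: tau = 41 Nm, omega = 11 rad/s
Using P = tau * omega
P = 41 * 11
P = 451 W

451 W


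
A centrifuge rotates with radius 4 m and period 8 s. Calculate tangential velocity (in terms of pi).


Given: radius r = 4 m, period T = 8 s
Using v = 2*pi*r / T
v = 2*pi*4 / 8
v = 8*pi / 8
v = 1*pi m/s

1*pi m/s


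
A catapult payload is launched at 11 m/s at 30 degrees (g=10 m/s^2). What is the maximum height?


Given: v0 = 11 m/s, theta = 30 deg, g = 10 m/s^2
sin^2(30) = 1/4
Using H = v0^2 * sin^2(theta) / (2*g)
H = 11^2 * 1/4 / (2*10)
H = 121 * 1/4 / 20
H = 121/4 / 20
H = 121/80 m

121/80 m


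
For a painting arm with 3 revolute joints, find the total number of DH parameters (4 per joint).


Given: 3 joints, 4 DH parameters per joint (d, theta, a, alpha)
Total DH parameters = number_of_joints * 4
Total = 3 * 4
Total = 12

12


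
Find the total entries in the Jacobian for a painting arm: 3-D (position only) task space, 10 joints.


Given: task space dimension = 3, joints = 10
Jacobian is a 3 x 10 matrix
Total entries = rows * columns
Total = 3 * 10
Total = 30

30


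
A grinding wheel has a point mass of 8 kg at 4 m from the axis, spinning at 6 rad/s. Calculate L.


Given: m = 8 kg, r = 4 m, omega = 6 rad/s
For a point mass: I = m*r^2
I = 8*4^2 = 8*16 = 128
L = I*omega = 128*6
L = 768 kg*m^2/s

768 kg*m^2/s


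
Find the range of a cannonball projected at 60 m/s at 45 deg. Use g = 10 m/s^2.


Given: v0 = 60 m/s, theta = 45 deg, g = 10 m/s^2
sin(2*45) = sin(90) = 1
Using R = v0^2 * sin(2*theta) / g
R = 60^2 * 1 / 10
R = 3600 / 10
R = 360 m

360 m


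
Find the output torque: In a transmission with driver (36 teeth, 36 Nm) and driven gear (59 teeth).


Given: N1 = 36, N2 = 59, T1 = 36 Nm
Using T2/T1 = N2/N1
T2 = T1 * N2 / N1
T2 = 36 * 59 / 36
T2 = 2124 / 36
T2 = 59 Nm

59 Nm


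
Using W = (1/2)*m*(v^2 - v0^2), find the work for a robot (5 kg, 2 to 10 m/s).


Given: m = 5 kg, v0 = 2 m/s, v = 10 m/s
Using W = (1/2)*m*(v^2 - v0^2)
v^2 = 10^2 = 100
v0^2 = 2^2 = 4
v^2 - v0^2 = 100 - 4 = 96
W = (1/2)*5*96 = 240 J

240 J


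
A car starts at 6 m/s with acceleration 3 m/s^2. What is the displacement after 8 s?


Given: v0 = 6 m/s, a = 3 m/s^2, t = 8 s
Using s = v0*t + (1/2)*a*t^2
s = 6*8 + (1/2)*3*8^2
s = 48 + (1/2)*192
s = 48 + 96
s = 144

144 m


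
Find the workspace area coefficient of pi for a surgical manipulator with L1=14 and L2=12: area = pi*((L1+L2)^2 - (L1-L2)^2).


Given: L1 = 14, L2 = 12
(L1+L2)^2 = (26)^2 = 676
(L1-L2)^2 = (2)^2 = 4
Difference = 676 - 4 = 672
This equals 4*L1*L2 = 4*14*12 = 672
Workspace area = 672*pi

672


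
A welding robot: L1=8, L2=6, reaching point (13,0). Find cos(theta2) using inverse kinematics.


Given: L1 = 8, L2 = 6, target (x, y) = (13, 0)
Using cos(theta2) = (x^2 + y^2 - L1^2 - L2^2) / (2*L1*L2)
x^2 + y^2 = 13^2 + 0 = 169
L1^2 + L2^2 = 64 + 36 = 100
Numerator = 169 - 100 = 69
Denominator = 2*8*6 = 96
cos(theta2) = 69/96 = 23/32

23/32


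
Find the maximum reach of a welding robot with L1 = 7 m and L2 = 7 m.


Given: L1 = 7 m, L2 = 7 m
For a 2-link planar arm, max reach = L1 + L2 (fully extended)
Max reach = 7 + 7
Max reach = 14 m

14 m


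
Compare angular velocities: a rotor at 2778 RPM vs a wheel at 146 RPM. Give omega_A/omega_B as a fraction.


Given: RPM_A = 2778, RPM_B = 146
omega = 2*pi*RPM/60, so omega_A/omega_B = RPM_A / RPM_B
omega_A/omega_B = 2778 / 146
omega_A/omega_B = 1389/73

1389/73


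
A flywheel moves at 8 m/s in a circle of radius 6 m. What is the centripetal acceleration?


Given: v = 8 m/s, r = 6 m
Using a_c = v^2 / r
a_c = 8^2 / 6
a_c = 64 / 6
a_c = 32/3 m/s^2

32/3 m/s^2


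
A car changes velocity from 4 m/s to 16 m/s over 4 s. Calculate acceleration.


Given: initial velocity v0 = 4 m/s, final velocity v = 16 m/s, time t = 4 s
Using a = (v - v0) / t
a = (16 - 4) / 4
a = 12 / 4
a = 3 m/s^2

3 m/s^2


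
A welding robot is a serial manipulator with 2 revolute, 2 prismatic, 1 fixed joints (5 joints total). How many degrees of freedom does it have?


Given: serial robot with 2 revolute, 2 prismatic, 1 fixed joints
DOF contribution per joint type: revolute=1, prismatic=1, spherical=3, fixed=0
DOF = 2*1 + 2*1 + 1*0
DOF = 4

4


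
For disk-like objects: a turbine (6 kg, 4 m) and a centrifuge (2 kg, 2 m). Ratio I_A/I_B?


Given: M1=6 kg, R1=4 m, M2=2 kg, R2=2 m
For a disk: I = (1/2)*M*R^2, so I_A/I_B = (M1*R1^2)/(M2*R2^2)
M1*R1^2 = 6*16 = 96
M2*R2^2 = 2*4 = 8
I_A/I_B = 96/8 = 12

12


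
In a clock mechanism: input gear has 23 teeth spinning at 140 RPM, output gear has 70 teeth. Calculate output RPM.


Given: N1 = 23 teeth, w1 = 140 RPM, N2 = 70 teeth
Using N1*w1 = N2*w2
w2 = N1*w1 / N2
w2 = 23*140 / 70
w2 = 3220 / 70
w2 = 46 RPM

46 RPM


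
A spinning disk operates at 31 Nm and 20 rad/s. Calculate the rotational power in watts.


Given: tau = 31 Nm, omega = 20 rad/s
Using P = tau * omega
P = 31 * 20
P = 620 W

620 W


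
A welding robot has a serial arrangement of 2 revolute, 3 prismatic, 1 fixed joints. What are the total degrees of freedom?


Given: serial robot with 2 revolute, 3 prismatic, 1 fixed joints
DOF contribution per joint type: revolute=1, prismatic=1, spherical=3, fixed=0
DOF = 2*1 + 3*1 + 1*0
DOF = 5

5


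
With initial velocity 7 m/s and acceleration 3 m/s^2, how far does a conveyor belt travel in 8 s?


Given: v0 = 7 m/s, a = 3 m/s^2, t = 8 s
Using s = v0*t + (1/2)*a*t^2
s = 7*8 + (1/2)*3*8^2
s = 56 + (1/2)*192
s = 56 + 96
s = 152

152 m


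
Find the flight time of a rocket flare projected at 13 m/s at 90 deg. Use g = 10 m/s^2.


Given: v0 = 13 m/s, theta = 90 deg, g = 10 m/s^2
sin(90) = 1
Using T = 2*v0*sin(theta) / g
T = 2*13*1 / 10
T = 26 / 10
T = 13/5 s

13/5 s


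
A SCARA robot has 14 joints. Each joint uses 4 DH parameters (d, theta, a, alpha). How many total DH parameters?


Given: 14 joints, 4 DH parameters per joint (d, theta, a, alpha)
Total DH parameters = number_of_joints * 4
Total = 14 * 4
Total = 56

56


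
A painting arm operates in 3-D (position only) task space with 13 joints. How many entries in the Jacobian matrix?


Given: task space dimension = 3, joints = 13
Jacobian is a 3 x 13 matrix
Total entries = rows * columns
Total = 3 * 13
Total = 39

39


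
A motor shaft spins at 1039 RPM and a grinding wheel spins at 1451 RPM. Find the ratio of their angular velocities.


Given: RPM_A = 1039, RPM_B = 1451
omega = 2*pi*RPM/60, so omega_A/omega_B = RPM_A / RPM_B
omega_A/omega_B = 1039 / 1451
omega_A/omega_B = 1039/1451

1039/1451


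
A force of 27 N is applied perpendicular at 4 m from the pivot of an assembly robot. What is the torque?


Given: F = 27 N, r = 4 m, angle = 90 deg (perpendicular)
Using tau = F * r * sin(90)
sin(90) = 1
tau = 27 * 4 * 1
tau = 108 Nm

108 Nm


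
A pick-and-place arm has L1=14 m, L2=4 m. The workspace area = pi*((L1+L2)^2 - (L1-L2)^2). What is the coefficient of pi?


Given: L1 = 14, L2 = 4
(L1+L2)^2 = (18)^2 = 324
(L1-L2)^2 = (10)^2 = 100
Difference = 324 - 100 = 224
This equals 4*L1*L2 = 4*14*4 = 224
Workspace area = 224*pi

224


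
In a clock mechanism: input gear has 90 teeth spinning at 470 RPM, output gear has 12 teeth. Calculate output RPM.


Given: N1 = 90 teeth, w1 = 470 RPM, N2 = 12 teeth
Using N1*w1 = N2*w2
w2 = N1*w1 / N2
w2 = 90*470 / 12
w2 = 42300 / 12
w2 = 3525 RPM

3525 RPM


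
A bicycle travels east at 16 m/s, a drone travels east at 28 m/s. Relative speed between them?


Given: v_A = 16 m/s east, v_B = 28 m/s east
Both move in the same direction; relative speed = |v_A - v_B|
|16 - 28| = |-12|
= 12 m/s

12 m/s


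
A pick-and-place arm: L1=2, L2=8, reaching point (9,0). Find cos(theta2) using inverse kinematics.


Given: L1 = 2, L2 = 8, target (x, y) = (9, 0)
Using cos(theta2) = (x^2 + y^2 - L1^2 - L2^2) / (2*L1*L2)
x^2 + y^2 = 9^2 + 0 = 81
L1^2 + L2^2 = 4 + 64 = 68
Numerator = 81 - 68 = 13
Denominator = 2*2*8 = 32
cos(theta2) = 13/32 = 13/32

13/32


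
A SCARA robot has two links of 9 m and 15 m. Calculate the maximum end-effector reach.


Given: L1 = 9 m, L2 = 15 m
For a 2-link planar arm, max reach = L1 + L2 (fully extended)
Max reach = 9 + 15
Max reach = 24 m

24 m


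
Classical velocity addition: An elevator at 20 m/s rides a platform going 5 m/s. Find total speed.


Given: object velocity = 20 m/s, platform velocity = 5 m/s (same direction)
Using classical velocity addition: v_total = v_object + v_platform
v_total = 20 + 5
v_total = 25 m/s

25 m/s


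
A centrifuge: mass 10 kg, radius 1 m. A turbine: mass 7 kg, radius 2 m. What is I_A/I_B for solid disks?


Given: M1=10 kg, R1=1 m, M2=7 kg, R2=2 m
For a disk: I = (1/2)*M*R^2, so I_A/I_B = (M1*R1^2)/(M2*R2^2)
M1*R1^2 = 10*1 = 10
M2*R2^2 = 7*4 = 28
I_A/I_B = 10/28 = 5/14

5/14


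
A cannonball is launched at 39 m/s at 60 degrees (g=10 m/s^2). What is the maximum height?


Given: v0 = 39 m/s, theta = 60 deg, g = 10 m/s^2
sin^2(60) = 3/4
Using H = v0^2 * sin^2(theta) / (2*g)
H = 39^2 * 3/4 / (2*10)
H = 1521 * 3/4 / 20
H = 4563/4 / 20
H = 4563/80 m

4563/80 m


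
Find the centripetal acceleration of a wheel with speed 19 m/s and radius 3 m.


Given: v = 19 m/s, r = 3 m
Using a_c = v^2 / r
a_c = 19^2 / 3
a_c = 361 / 3
a_c = 361/3 m/s^2

361/3 m/s^2


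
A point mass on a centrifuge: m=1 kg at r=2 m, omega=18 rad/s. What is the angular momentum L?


Given: m = 1 kg, r = 2 m, omega = 18 rad/s
For a point mass: I = m*r^2
I = 1*2^2 = 1*4 = 4
L = I*omega = 4*18
L = 72 kg*m^2/s

72 kg*m^2/s


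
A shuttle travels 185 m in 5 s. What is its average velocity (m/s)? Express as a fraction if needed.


Given: distance d = 185 m, time t = 5 s
Using v = d / t
v = 185 / 5
v = 37 m/s

37 m/s


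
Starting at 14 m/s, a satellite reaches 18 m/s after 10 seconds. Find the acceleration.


Given: initial velocity v0 = 14 m/s, final velocity v = 18 m/s, time t = 10 s
Using a = (v - v0) / t
a = (18 - 14) / 10
a = 4 / 10
a = 2/5 m/s^2

2/5 m/s^2


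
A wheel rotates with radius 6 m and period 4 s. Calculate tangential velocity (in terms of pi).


Given: radius r = 6 m, period T = 4 s
Using v = 2*pi*r / T
v = 2*pi*6 / 4
v = 12*pi / 4
v = 3*pi m/s

3*pi m/s


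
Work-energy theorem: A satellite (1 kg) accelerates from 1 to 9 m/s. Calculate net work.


Given: m = 1 kg, v0 = 1 m/s, v = 9 m/s
Using W = (1/2)*m*(v^2 - v0^2)
v^2 = 9^2 = 81
v0^2 = 1^2 = 1
v^2 - v0^2 = 81 - 1 = 80
W = (1/2)*1*80 = 40 J

40 J


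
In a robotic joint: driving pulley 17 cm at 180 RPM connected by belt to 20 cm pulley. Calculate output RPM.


Given: D1 = 17 cm, w1 = 180 RPM, D2 = 20 cm
Using D1*w1 = D2*w2
w2 = D1*w1 / D2
w2 = 17*180 / 20
w2 = 3060 / 20
w2 = 153 RPM

153 RPM


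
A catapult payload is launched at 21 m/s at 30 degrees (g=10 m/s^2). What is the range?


Given: v0 = 21 m/s, theta = 30 deg, g = 10 m/s^2
sin(2*30) = sin(60) = sqrt(3)/2
Using R = v0^2 * sin(2*theta) / g
R = 21^2 * (sqrt(3)/2) / 10
R = 441 * sqrt(3) / 20
R = 441/20*sqrt(3) m

441/20*sqrt(3) m


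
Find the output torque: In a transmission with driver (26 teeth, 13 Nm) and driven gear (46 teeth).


Given: N1 = 26, N2 = 46, T1 = 13 Nm
Using T2/T1 = N2/N1
T2 = T1 * N2 / N1
T2 = 13 * 46 / 26
T2 = 598 / 26
T2 = 23 Nm

23 Nm


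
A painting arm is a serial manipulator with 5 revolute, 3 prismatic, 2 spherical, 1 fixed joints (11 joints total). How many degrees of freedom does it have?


Given: serial robot with 5 revolute, 3 prismatic, 2 spherical, 1 fixed joints
DOF contribution per joint type: revolute=1, prismatic=1, spherical=3, fixed=0
DOF = 5*1 + 3*1 + 2*3 + 1*0
DOF = 14

14


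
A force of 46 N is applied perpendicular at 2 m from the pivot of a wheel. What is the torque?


Given: F = 46 N, r = 2 m, angle = 90 deg (perpendicular)
Using tau = F * r * sin(90)
sin(90) = 1
tau = 46 * 2 * 1
tau = 92 Nm

92 Nm


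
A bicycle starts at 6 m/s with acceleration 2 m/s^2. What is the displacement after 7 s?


Given: v0 = 6 m/s, a = 2 m/s^2, t = 7 s
Using s = v0*t + (1/2)*a*t^2
s = 6*7 + (1/2)*2*7^2
s = 42 + (1/2)*98
s = 42 + 49
s = 91

91 m


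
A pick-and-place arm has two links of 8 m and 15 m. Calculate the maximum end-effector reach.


Given: L1 = 8 m, L2 = 15 m
For a 2-link planar arm, max reach = L1 + L2 (fully extended)
Max reach = 8 + 15
Max reach = 23 m

23 m


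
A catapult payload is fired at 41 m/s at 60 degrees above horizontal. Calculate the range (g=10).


Given: v0 = 41 m/s, theta = 60 deg, g = 10 m/s^2
sin(2*60) = sin(120) = sqrt(3)/2
Using R = v0^2 * sin(2*theta) / g
R = 41^2 * (sqrt(3)/2) / 10
R = 1681 * sqrt(3) / 20
R = 1681/20*sqrt(3) m

1681/20*sqrt(3) m


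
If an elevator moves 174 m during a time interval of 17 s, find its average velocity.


Given: distance d = 174 m, time t = 17 s
Using v = d / t
v = 174 / 17
v = 174/17 m/s

174/17 m/s


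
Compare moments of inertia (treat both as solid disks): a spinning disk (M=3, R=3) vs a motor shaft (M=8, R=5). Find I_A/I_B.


Given: M1=3 kg, R1=3 m, M2=8 kg, R2=5 m
For a disk: I = (1/2)*M*R^2, so I_A/I_B = (M1*R1^2)/(M2*R2^2)
M1*R1^2 = 3*9 = 27
M2*R2^2 = 8*25 = 200
I_A/I_B = 27/200 = 27/200

27/200


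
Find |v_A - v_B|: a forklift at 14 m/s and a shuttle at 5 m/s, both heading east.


Given: v_A = 14 m/s east, v_B = 5 m/s east
Both move in the same direction; relative speed = |v_A - v_B|
|14 - 5| = |9|
= 9 m/s

9 m/s
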